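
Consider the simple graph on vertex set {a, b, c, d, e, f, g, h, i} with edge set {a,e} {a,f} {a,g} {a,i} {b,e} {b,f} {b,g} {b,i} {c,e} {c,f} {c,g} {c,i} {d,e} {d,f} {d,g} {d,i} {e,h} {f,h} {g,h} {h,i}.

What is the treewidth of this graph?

A width-4 tree decomposition is:
Bags: B1 = {a, e, f, g, i}  B2 = {b, e, f, g, i}  B3 = {e, f, g, h, i}  B4 = {c, e, f, g, i}  B5 = {d, e, f, g, i}
Tree: B1–B2, B2–B3, B3–B4, B4–B5
Every bag has size at most 5, so the width is 5 − 1 = 4 and tw(G) ≤ 4. For the lower bound: the 5 vertex sets {a,i}, {b,g}, {f,h}, {e}, {c} are disjoint, each induces a connected subgraph, and every pair is joined by at least one edge of G. Contracting each set to a single vertex therefore yields K_{5} as a minor, and since treewidth is minor-monotone, tw(G) ≥ tw(K_{5}) = 4. Therefore the treewidth is 4.

4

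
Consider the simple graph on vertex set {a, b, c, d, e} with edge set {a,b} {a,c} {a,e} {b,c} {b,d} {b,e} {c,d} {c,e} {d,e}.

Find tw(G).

3

A width-3 tree decomposition is:
Bags: B1 = {a, b, c, e}  B2 = {b, c, d, e}
Tree: B1–B2
The largest bag has 4 vertices, giving width 3; this decomposition certifies tw(G) ≤ 3. For the lower bound, the 4 vertices {b, c, d, e} are pairwise adjacent, and any tree decomposition puts a clique entirely inside one bag — forcing width ≥ 3. The upper and lower bounds meet at 3, so that is the treewidth.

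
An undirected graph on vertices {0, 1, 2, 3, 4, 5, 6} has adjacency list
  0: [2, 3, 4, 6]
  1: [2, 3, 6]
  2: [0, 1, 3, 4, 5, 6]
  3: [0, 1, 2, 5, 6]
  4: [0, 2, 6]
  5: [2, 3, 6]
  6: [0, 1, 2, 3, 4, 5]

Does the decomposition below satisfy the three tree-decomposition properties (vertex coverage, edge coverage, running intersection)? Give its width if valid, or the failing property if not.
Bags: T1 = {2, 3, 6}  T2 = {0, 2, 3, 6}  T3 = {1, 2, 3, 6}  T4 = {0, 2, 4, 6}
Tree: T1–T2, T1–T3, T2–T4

No — vertex 5 appears in no bag.

A tree decomposition must satisfy three properties: every vertex lies in some bag; for every edge, both endpoints lie together in some bag; and for every vertex, the bags containing it form a connected subtree. Here vertex 5 appears in no bag, so the decomposition is invalid.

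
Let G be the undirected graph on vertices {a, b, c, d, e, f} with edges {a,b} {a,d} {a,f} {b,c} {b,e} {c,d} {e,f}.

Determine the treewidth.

A width-2 tree decomposition is:
Bags: B1 = {a, c, d}  B2 = {a, b, c}  B3 = {a, b, f}  B4 = {b, e, f}
Tree: B1–B2, B2–B3, B3–B4
Each bag holds 3 vertices, so the decomposition has width 2, which upper-bounds the treewidth. The edges d–c–b–a–d form a cycle, so G is not a tree and its treewidth is at least 2. Combining the bounds, tw(G) = 2.

2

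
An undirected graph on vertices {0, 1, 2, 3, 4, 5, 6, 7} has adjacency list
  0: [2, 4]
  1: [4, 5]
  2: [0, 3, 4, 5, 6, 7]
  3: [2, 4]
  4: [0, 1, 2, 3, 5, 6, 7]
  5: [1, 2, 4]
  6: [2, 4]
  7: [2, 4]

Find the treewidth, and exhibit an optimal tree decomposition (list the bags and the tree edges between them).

The largest bag has 3 vertices, giving width 2; this decomposition certifies tw(G) ≤ 2. For the lower bound, the 3 vertices {1, 4, 5} are pairwise adjacent, and any tree decomposition puts a clique entirely inside one bag — forcing width ≥ 2. Hence tw(G) = 2 exactly.

Treewidth 2.
One optimal decomposition is:
Bags: B1 = {0, 2, 4}  B2 = {2, 4, 6}  B3 = {2, 4, 5}  B4 = {2, 4, 7}  B5 = {2, 3, 4}  B6 = {1, 4, 5}
Tree: B1–B2, B2–B3, B2–B4, B3–B5, B3–B6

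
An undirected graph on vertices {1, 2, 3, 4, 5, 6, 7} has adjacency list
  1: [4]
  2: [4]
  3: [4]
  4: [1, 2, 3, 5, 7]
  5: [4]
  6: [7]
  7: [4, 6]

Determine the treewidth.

1

A width-1 tree decomposition is:
Bags: B1 = {4, 7}  B2 = {1, 4}  B3 = {6, 7}  B4 = {4, 5}  B5 = {3, 4}  B6 = {2, 4}
Tree: B1–B2, B1–B3, B1–B4, B2–B5, B1–B6
Each bag holds 2 vertices, so the decomposition has width 1, which upper-bounds the treewidth. Since G has at least one edge (e.g. 7–4), it is not an edgeless graph, so tw(G) ≥ 1. Hence tw(G) = 1 exactly.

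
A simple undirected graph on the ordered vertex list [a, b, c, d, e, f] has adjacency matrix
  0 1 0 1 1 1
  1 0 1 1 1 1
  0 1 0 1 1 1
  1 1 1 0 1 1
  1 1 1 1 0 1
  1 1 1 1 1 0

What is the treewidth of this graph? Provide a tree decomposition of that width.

The largest bag has 5 vertices, giving width 4; this decomposition certifies tw(G) ≤ 4. For the lower bound, the 5 vertices {b, c, d, e, f} are pairwise adjacent, and any tree decomposition puts a clique entirely inside one bag — forcing width ≥ 4. Hence tw(G) = 4 exactly.

Treewidth 4.
One such decomposition:
Bags: B1 = {b, c, d, e, f}  B2 = {a, b, d, e, f}
Tree: B1–B2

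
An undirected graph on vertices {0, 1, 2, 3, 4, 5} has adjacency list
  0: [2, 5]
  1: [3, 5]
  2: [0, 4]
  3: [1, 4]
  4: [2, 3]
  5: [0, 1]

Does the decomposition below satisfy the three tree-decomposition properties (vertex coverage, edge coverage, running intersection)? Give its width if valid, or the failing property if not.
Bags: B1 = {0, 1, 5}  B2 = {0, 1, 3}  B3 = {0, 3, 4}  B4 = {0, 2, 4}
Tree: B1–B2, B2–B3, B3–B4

Yes; width 2.

Checking the three conditions: (i) the bags cover all of {0, 1, 2, 3, 4, 5}; (ii) for each edge, some bag contains both endpoints; (iii) the bags containing any fixed vertex form a subtree. All hold, so the decomposition is valid with width 3 − 1 = 2.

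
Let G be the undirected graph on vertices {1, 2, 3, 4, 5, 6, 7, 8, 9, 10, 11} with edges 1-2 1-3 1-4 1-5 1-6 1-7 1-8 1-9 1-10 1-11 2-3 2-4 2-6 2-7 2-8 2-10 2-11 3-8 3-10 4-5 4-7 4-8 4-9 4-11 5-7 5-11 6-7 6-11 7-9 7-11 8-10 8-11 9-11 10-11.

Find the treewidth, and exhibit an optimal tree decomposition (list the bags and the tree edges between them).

The largest bag has 5 vertices, giving width 4; this decomposition certifies tw(G) ≤ 4. On the other hand G contains the 5-clique {1, 4, 7, 9, 11}. A clique must lie in a single bag of any decomposition, so no decomposition can have width below 4. Therefore the treewidth is 4.

Treewidth 4.
Bags: B1 = {1, 4, 5, 7, 11}  B2 = {1, 2, 4, 7, 11}  B3 = {1, 2, 4, 8, 11}  B4 = {1, 2, 8, 10, 11}  B5 = {1, 4, 7, 9, 11}  B6 = {1, 2, 3, 8, 10}  B7 = {1, 2, 6, 7, 11}
Tree: B1–B2, B2–B3, B3–B4, B1–B5, B4–B6, B2–B7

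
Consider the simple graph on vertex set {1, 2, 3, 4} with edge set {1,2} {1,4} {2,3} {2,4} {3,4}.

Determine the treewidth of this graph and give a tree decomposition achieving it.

Treewidth 2.
Bags: B1 = {2, 3, 4}  B2 = {1, 2, 4}
Tree: B1–B2

Each bag holds 3 vertices, so the decomposition has width 2, which upper-bounds the treewidth. Conversely, {1, 2, 4} is a clique of size 3, and the vertices of any clique must share a bag in every tree decomposition; so some bag has ≥ 3 vertices and tw(G) ≥ 2. Hence tw(G) = 2 exactly.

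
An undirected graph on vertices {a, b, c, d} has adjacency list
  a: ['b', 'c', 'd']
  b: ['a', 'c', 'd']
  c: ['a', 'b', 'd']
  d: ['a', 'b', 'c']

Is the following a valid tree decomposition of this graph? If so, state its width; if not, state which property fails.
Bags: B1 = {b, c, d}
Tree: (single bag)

No — vertex a appears in no bag.

A tree decomposition must satisfy three properties: every vertex lies in some bag; for every edge, both endpoints lie together in some bag; and for every vertex, the bags containing it form a connected subtree. Here vertex a appears in no bag, so the decomposition is invalid.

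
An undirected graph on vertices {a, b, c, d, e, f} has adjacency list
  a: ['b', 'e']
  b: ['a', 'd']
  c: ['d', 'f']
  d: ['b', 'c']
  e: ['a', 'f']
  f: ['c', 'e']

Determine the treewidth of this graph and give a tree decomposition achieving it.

Treewidth 2.
One optimal decomposition is:
Bags: B1 = {b, c, d}  B2 = {b, c, f}  B3 = {b, e, f}  B4 = {a, b, e}
Tree: B1–B2, B2–B3, B3–B4

The largest bag has 3 vertices, giving width 2; this decomposition certifies tw(G) ≤ 2. Since b–d–c–f–e–a–b is a cycle in G, G is not acyclic. Forests are exactly the graphs of treewidth ≤ 1, so tw(G) ≥ 2. The upper and lower bounds meet at 2, so that is the treewidth.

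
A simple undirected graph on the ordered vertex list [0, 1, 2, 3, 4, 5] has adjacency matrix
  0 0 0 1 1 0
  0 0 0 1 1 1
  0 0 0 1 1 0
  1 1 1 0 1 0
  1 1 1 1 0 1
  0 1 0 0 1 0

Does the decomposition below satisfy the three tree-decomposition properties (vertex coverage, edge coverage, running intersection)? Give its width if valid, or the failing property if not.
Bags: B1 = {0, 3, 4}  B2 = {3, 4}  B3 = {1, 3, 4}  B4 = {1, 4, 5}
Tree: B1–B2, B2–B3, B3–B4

No — vertex 2 appears in no bag.

A tree decomposition must satisfy three properties: every vertex lies in some bag; for every edge, both endpoints lie together in some bag; and for every vertex, the bags containing it form a connected subtree. Here vertex 2 appears in no bag, so the decomposition is invalid.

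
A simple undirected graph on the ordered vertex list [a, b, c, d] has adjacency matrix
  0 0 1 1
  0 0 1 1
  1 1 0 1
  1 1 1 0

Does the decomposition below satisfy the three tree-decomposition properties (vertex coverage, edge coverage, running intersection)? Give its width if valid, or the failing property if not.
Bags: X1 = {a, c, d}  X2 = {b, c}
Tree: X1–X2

A tree decomposition must satisfy three properties: every vertex lies in some bag; for every edge, both endpoints lie together in some bag; and for every vertex, the bags containing it form a connected subtree. Here edge (d,b) lies in no bag, so the decomposition is invalid.

No — edge (d,b) lies in no bag.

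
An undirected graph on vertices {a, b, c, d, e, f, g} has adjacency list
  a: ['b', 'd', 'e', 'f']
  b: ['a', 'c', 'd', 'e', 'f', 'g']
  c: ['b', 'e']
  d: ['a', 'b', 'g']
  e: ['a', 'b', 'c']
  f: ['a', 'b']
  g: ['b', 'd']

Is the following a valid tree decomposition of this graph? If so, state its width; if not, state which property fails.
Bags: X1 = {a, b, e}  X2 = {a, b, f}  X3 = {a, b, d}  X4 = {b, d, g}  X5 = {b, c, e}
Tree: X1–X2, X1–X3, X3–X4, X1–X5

Checking the three conditions: (i) the bags cover all of {a, b, c, d, e, f, g}; (ii) for each edge, some bag contains both endpoints; (iii) the bags containing any fixed vertex form a subtree. All hold, so the decomposition is valid with width 3 − 1 = 2.

Yes; width 2.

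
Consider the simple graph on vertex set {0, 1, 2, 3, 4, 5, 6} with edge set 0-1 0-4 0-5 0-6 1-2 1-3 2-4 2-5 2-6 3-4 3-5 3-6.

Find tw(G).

3

A width-3 tree decomposition is:
Bags: B1 = {0, 2, 3, 6}  B2 = {0, 2, 3, 5}  B3 = {0, 2, 3, 4}  B4 = {0, 1, 2, 3}
Tree: B1–B2, B2–B3, B3–B4
The largest bag has 4 vertices, giving width 3; this decomposition certifies tw(G) ≤ 3. For the lower bound: the 4 vertex sets {2,6}, {3,5}, {0}, {4} are disjoint, each induces a connected subgraph, and every pair is joined by at least one edge of G. Contracting each set to a single vertex therefore yields K_{4} as a minor, and since treewidth is minor-monotone, tw(G) ≥ tw(K_{4}) = 3. Combining the bounds, tw(G) = 3.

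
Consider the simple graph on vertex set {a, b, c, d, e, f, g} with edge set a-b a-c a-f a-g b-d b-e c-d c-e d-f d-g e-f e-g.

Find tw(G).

3

A width-3 tree decomposition is:
Bags: B1 = {a, d, e, g}  B2 = {a, d, e, f}  B3 = {a, c, d, e}  B4 = {a, b, d, e}
Tree: B1–B2, B2–B3, B3–B4
Each bag holds 4 vertices, so the decomposition has width 3, which upper-bounds the treewidth. For the lower bound: the 4 vertex sets {d,g}, {a,f}, {e}, {c} are disjoint, each induces a connected subgraph, and every pair is joined by at least one edge of G. Contracting each set to a single vertex therefore yields K_{4} as a minor, and since treewidth is minor-monotone, tw(G) ≥ tw(K_{4}) = 3. Therefore the treewidth is 3.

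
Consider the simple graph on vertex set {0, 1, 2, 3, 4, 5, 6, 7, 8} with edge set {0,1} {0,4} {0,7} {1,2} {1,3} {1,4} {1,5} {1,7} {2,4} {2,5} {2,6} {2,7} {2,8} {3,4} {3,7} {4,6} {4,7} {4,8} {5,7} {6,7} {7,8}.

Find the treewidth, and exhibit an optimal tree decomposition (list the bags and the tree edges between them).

Treewidth 3.
One such decomposition:
Bags: B1 = {1, 2, 4, 7}  B2 = {0, 1, 4, 7}  B3 = {2, 4, 6, 7}  B4 = {1, 2, 5, 7}  B5 = {2, 4, 7, 8}  B6 = {1, 3, 4, 7}
Tree: B1–B2, B1–B3, B1–B4, B1–B5, B1–B6

The largest bag has 4 vertices, giving width 3; this decomposition certifies tw(G) ≤ 3. Conversely, {2, 4, 7, 8} is a clique of size 4, and the vertices of any clique must share a bag in every tree decomposition; so some bag has ≥ 4 vertices and tw(G) ≥ 3. Therefore the treewidth is 3.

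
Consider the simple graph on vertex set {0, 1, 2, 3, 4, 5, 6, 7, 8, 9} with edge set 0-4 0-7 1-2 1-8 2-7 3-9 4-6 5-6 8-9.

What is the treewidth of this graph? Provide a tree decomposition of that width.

Treewidth 1.
One such decomposition:
Bags: B1 = {3, 9}  B2 = {8, 9}  B3 = {1, 8}  B4 = {1, 2}  B5 = {2, 7}  B6 = {0, 7}  B7 = {0, 4}  B8 = {4, 6}  B9 = {5, 6}
Tree: B1–B2, B2–B3, B3–B4, B4–B5, B5–B6, B6–B7, B7–B8, B8–B9

Each bag holds 2 vertices, so the decomposition has width 1, which upper-bounds the treewidth. Any graph with an edge has treewidth ≥ 1, and G has the edge 3–9. The upper and lower bounds meet at 1, so that is the treewidth.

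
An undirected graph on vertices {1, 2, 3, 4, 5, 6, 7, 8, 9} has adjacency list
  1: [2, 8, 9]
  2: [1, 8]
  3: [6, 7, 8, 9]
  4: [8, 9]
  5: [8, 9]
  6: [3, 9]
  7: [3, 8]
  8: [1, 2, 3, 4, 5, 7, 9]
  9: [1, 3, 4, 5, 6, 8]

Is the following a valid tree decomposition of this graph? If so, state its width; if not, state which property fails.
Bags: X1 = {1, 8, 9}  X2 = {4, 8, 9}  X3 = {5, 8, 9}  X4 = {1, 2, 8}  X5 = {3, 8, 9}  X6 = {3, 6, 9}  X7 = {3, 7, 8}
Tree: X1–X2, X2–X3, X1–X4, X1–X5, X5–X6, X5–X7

Vertex coverage: the bags together contain {1, 2, 3, 4, 5, 6, 7, 8, 9}, the full vertex set. Edge coverage: each edge of G has both endpoints in at least one bag. Running intersection: for every vertex, the bags containing it form a connected subtree. All three properties hold, so this is a valid tree decomposition of width max|bag| − 1 = 2, and hence tw(G) ≤ 2.

Yes; width 2.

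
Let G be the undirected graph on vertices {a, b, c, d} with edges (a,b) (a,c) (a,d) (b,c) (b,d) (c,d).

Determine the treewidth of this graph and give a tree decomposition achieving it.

Treewidth 3.
Bags: B1 = {a, b, c, d}
Tree: (single bag)

With just one bag of size 4, the width is 4 − 1 = 3, so tw(G) ≤ 3. Conversely, {a, b, c, d} is a clique of size 4, and the vertices of any clique must share a bag in every tree decomposition; so some bag has ≥ 4 vertices and tw(G) ≥ 3. The upper and lower bounds meet at 3, so that is the treewidth.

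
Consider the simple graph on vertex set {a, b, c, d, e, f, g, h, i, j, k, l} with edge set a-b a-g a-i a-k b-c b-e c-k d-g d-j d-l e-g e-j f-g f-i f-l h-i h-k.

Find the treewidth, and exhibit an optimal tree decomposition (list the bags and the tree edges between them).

Every bag has size at most 4, so the width is 4 − 1 = 3 and tw(G) ≤ 3. For the lower bound: the 4 vertex sets {d,j,l}, {e}, {g}, {a,b,f,i} are disjoint, each induces a connected subgraph, and every pair is joined by at least one edge of G. Contracting each set to a single vertex therefore yields K_{4} as a minor, and since treewidth is minor-monotone, tw(G) ≥ tw(K_{4}) = 3. Therefore the treewidth is 3.

Treewidth 3.
One optimal decomposition is:
Bags: B1 = {d, e, j, l}  B2 = {d, e, g, l}  B3 = {e, f, g, l}  B4 = {b, e, f, g}  B5 = {a, b, f, g}  B6 = {a, b, f, i}  B7 = {a, b, c, i}  B8 = {a, c, i, k}  B9 = {c, h, i, k}
Tree: B1–B2, B2–B3, B3–B4, B4–B5, B5–B6, B6–B7, B7–B8, B8–B9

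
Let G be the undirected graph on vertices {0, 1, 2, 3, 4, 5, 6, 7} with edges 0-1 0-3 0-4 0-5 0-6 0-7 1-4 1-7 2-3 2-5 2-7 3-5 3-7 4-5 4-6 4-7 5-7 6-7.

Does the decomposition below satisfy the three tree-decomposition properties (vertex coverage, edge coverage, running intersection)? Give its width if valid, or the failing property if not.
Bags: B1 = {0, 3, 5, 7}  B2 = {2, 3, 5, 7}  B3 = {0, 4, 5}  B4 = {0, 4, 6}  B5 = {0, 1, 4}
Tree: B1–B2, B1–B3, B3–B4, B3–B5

A tree decomposition must satisfy three properties: every vertex lies in some bag; for every edge, both endpoints lie together in some bag; and for every vertex, the bags containing it form a connected subtree. Here edge (7,4) lies in no bag, so the decomposition is invalid.

No — edge (7,4) lies in no bag.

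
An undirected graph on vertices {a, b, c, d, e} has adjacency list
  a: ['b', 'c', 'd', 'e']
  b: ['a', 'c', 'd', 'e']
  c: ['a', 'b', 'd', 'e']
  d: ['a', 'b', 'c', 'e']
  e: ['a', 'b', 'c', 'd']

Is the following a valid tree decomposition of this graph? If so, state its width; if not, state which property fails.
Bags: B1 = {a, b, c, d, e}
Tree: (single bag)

Yes; width 4.

Every vertex of G appears in some bag (union = {a, b, c, d, e}); every edge is covered by a bag; and for each vertex v the set of bags containing v is connected in the bag tree. The decomposition is therefore valid. The largest bag has 5 vertices, so the width is 4.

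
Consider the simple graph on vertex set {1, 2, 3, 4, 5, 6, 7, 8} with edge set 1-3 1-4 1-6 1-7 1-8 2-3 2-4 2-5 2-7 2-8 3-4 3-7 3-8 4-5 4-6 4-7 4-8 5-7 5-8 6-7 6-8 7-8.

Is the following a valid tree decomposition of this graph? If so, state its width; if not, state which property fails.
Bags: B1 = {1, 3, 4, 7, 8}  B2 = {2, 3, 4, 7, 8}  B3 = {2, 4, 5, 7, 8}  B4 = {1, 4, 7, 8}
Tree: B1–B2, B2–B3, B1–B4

No — vertex 6 appears in no bag.

A tree decomposition must satisfy three properties: every vertex lies in some bag; for every edge, both endpoints lie together in some bag; and for every vertex, the bags containing it form a connected subtree. Here vertex 6 appears in no bag, so the decomposition is invalid.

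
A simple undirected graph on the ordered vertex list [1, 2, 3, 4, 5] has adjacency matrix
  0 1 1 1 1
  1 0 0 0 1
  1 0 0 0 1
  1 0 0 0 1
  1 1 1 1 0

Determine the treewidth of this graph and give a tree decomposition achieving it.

Treewidth 2.
One optimal decomposition is:
Bags: B1 = {1, 3, 5}  B2 = {1, 2, 5}  B3 = {1, 4, 5}
Tree: B1–B2, B1–B3

Each bag holds 3 vertices, so the decomposition has width 2, which upper-bounds the treewidth. Conversely, {1, 2, 5} is a clique of size 3, and the vertices of any clique must share a bag in every tree decomposition; so some bag has ≥ 3 vertices and tw(G) ≥ 2. Hence tw(G) = 2 exactly.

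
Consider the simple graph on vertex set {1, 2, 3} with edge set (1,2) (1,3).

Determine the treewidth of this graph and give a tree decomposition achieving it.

Treewidth 1.
One optimal decomposition is:
Bags: B1 = {1, 3}  B2 = {1, 2}
Tree: B1–B2

Every bag has size at most 2, so the width is 2 − 1 = 1 and tw(G) ≤ 1. Since G has at least one edge (e.g. 1–3), it is not an edgeless graph, so tw(G) ≥ 1. The upper and lower bounds meet at 1, so that is the treewidth.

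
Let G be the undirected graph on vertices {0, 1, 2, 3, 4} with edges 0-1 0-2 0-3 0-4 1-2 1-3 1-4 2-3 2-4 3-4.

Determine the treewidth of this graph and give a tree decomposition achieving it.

Treewidth 4.
One optimal decomposition is:
Bags: B1 = {0, 1, 2, 3, 4}
Tree: (single bag)

With just one bag of size 5, the width is 5 − 1 = 4, so tw(G) ≤ 4. Conversely, {0, 1, 2, 3, 4} is a clique of size 5, and the vertices of any clique must share a bag in every tree decomposition; so some bag has ≥ 5 vertices and tw(G) ≥ 4. Therefore the treewidth is 4.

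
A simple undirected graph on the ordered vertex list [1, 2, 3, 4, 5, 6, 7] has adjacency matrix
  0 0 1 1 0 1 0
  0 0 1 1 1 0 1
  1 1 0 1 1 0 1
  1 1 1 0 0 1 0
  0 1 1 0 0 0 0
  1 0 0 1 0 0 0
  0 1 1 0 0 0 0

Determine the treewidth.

A width-2 tree decomposition is:
Bags: B1 = {2, 3, 5}  B2 = {2, 3, 7}  B3 = {2, 3, 4}  B4 = {1, 3, 4}  B5 = {1, 4, 6}
Tree: B1–B2, B1–B3, B3–B4, B4–B5
Every bag has size at most 3, so the width is 3 − 1 = 2 and tw(G) ≤ 2. For the lower bound, the 3 vertices {1, 3, 4} are pairwise adjacent, and any tree decomposition puts a clique entirely inside one bag — forcing width ≥ 2. Therefore the treewidth is 2.

2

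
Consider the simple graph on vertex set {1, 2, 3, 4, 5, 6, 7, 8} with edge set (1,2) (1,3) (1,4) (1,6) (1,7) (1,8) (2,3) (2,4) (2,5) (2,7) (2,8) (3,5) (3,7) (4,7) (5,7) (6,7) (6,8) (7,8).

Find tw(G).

3

A width-3 tree decomposition is:
Bags: B1 = {1, 2, 3, 7}  B2 = {1, 2, 4, 7}  B3 = {1, 2, 7, 8}  B4 = {2, 3, 5, 7}  B5 = {1, 6, 7, 8}
Tree: B1–B2, B2–B3, B1–B4, B3–B5
Every bag has size at most 4, so the width is 4 − 1 = 3 and tw(G) ≤ 3. For the lower bound, the 4 vertices {1, 2, 7, 8} are pairwise adjacent, and any tree decomposition puts a clique entirely inside one bag — forcing width ≥ 3. Therefore the treewidth is 3.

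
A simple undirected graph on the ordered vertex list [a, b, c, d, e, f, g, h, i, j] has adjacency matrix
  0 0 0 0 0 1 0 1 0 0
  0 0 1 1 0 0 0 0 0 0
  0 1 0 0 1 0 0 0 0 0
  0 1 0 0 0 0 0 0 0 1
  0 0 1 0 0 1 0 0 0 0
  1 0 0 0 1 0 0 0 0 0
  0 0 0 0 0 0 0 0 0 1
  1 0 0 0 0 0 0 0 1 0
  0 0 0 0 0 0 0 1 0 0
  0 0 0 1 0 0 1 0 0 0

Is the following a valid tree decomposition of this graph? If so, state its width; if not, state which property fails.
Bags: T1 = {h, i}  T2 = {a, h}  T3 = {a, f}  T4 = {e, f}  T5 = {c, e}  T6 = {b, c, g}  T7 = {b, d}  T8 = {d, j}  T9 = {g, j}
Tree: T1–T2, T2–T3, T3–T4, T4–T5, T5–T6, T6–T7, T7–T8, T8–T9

No — bags containing vertex g are not connected in the tree.

A tree decomposition must satisfy three properties: every vertex lies in some bag; for every edge, both endpoints lie together in some bag; and for every vertex, the bags containing it form a connected subtree. Here bags containing vertex g are not connected in the tree, so the decomposition is invalid.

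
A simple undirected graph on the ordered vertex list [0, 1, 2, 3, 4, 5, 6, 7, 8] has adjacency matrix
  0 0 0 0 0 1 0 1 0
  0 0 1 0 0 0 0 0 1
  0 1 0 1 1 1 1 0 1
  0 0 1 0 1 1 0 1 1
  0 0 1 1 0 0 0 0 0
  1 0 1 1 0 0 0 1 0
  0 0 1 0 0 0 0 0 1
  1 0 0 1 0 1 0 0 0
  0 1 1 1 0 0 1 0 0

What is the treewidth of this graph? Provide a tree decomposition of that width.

Each bag holds 3 vertices, so the decomposition has width 2, which upper-bounds the treewidth. For the lower bound, the 3 vertices {0, 5, 7} are pairwise adjacent, and any tree decomposition puts a clique entirely inside one bag — forcing width ≥ 2. The upper and lower bounds meet at 2, so that is the treewidth.

Treewidth 2.
Bags: B1 = {2, 3, 8}  B2 = {2, 3, 5}  B3 = {3, 5, 7}  B4 = {2, 3, 4}  B5 = {0, 5, 7}  B6 = {1, 2, 8}  B7 = {2, 6, 8}
Tree: B1–B2, B2–B3, B2–B4, B3–B5, B1–B6, B1–B7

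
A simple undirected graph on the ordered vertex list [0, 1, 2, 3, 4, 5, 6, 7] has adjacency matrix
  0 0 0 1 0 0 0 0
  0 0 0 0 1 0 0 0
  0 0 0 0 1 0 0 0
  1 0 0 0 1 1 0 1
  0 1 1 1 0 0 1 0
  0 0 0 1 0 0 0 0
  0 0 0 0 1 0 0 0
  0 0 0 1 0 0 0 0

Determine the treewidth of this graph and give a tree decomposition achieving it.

Treewidth 1.
One optimal decomposition is:
Bags: B1 = {1, 4}  B2 = {3, 4}  B3 = {4, 6}  B4 = {2, 4}  B5 = {3, 7}  B6 = {3, 5}  B7 = {0, 3}
Tree: B1–B2, B2–B3, B3–B4, B2–B5, B2–B6, B6–B7

The largest bag has 2 vertices, giving width 1; this decomposition certifies tw(G) ≤ 1. G has an edge, so its treewidth is at least 1. The upper and lower bounds meet at 1, so that is the treewidth.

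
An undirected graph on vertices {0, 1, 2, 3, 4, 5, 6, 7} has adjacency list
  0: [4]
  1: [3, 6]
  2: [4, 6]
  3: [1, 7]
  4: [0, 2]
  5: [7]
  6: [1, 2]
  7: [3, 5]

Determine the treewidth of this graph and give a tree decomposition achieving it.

Treewidth 1.
One such decomposition:
Bags: B1 = {0, 4}  B2 = {2, 4}  B3 = {2, 6}  B4 = {1, 6}  B5 = {1, 3}  B6 = {3, 7}  B7 = {5, 7}
Tree: B1–B2, B2–B3, B3–B4, B4–B5, B5–B6, B6–B7

Every bag has size at most 2, so the width is 2 − 1 = 1 and tw(G) ≤ 1. G has an edge, so its treewidth is at least 1. The upper and lower bounds meet at 1, so that is the treewidth.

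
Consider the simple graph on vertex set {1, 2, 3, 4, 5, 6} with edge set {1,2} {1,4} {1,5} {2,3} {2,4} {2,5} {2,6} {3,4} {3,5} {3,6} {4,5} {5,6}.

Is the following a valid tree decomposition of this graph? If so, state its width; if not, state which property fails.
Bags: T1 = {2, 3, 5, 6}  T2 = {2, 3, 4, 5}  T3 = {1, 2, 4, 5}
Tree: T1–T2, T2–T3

Every vertex of G appears in some bag (union = {1, 2, 3, 4, 5, 6}); every edge is covered by a bag; and for each vertex v the set of bags containing v is connected in the bag tree. The decomposition is therefore valid. The largest bag has 4 vertices, so the width is 3.

Yes; width 3.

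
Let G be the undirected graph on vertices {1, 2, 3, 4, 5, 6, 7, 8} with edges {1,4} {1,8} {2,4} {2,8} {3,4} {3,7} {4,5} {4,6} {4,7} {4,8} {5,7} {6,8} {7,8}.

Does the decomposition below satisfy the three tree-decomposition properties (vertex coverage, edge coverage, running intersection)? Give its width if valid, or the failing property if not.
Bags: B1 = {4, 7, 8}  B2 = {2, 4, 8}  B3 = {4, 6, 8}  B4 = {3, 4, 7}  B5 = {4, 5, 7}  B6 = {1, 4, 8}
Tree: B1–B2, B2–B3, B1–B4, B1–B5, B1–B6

Yes; width 2.

Every vertex of G appears in some bag (union = {1, 2, 3, 4, 5, 6, 7, 8}); every edge is covered by a bag; and for each vertex v the set of bags containing v is connected in the bag tree. The decomposition is therefore valid. The largest bag has 3 vertices, so the width is 2.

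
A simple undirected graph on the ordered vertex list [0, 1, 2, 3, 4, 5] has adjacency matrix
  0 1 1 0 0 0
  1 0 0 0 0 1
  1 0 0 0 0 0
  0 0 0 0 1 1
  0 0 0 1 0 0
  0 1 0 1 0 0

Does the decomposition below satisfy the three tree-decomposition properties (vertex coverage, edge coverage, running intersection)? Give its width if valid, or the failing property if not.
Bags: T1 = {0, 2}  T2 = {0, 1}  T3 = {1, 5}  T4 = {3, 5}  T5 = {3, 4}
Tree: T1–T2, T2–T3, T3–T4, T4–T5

Every vertex of G appears in some bag (union = {0, 1, 2, 3, 4, 5}); every edge is covered by a bag; and for each vertex v the set of bags containing v is connected in the bag tree. The decomposition is therefore valid. The largest bag has 2 vertices, so the width is 1.

Yes; width 1.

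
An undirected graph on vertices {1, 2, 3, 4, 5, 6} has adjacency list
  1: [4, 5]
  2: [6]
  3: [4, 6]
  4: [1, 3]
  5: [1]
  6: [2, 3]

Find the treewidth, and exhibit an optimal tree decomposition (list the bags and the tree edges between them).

Treewidth 1.
One optimal decomposition is:
Bags: B1 = {1, 5}  B2 = {1, 4}  B3 = {3, 4}  B4 = {3, 6}  B5 = {2, 6}
Tree: B1–B2, B2–B3, B3–B4, B4–B5

Every bag has size at most 2, so the width is 2 − 1 = 1 and tw(G) ≤ 1. Any graph with an edge has treewidth ≥ 1, and G has the edge 5–1. Therefore the treewidth is 1.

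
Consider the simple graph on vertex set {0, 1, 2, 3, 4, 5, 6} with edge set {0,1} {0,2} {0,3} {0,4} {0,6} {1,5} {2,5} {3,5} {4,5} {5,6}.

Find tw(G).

2

A width-2 tree decomposition is:
Bags: B1 = {0, 5, 6}  B2 = {0, 3, 5}  B3 = {0, 1, 5}  B4 = {0, 4, 5}  B5 = {0, 2, 5}
Tree: B1–B2, B2–B3, B3–B4, B4–B5
The largest bag has 3 vertices, giving width 2; this decomposition certifies tw(G) ≤ 2. The edges 0–6–5–3–0 form a cycle, so G is not a tree and its treewidth is at least 2. Combining the bounds, tw(G) = 2.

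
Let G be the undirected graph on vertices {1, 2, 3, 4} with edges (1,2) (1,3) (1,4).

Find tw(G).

A width-1 tree decomposition is:
Bags: B1 = {1, 4}  B2 = {1, 3}  B3 = {1, 2}
Tree: B1–B2, B1–B3
The largest bag has 2 vertices, giving width 1; this decomposition certifies tw(G) ≤ 1. Any graph with an edge has treewidth ≥ 1, and G has the edge 4–1. Hence tw(G) = 1 exactly.

1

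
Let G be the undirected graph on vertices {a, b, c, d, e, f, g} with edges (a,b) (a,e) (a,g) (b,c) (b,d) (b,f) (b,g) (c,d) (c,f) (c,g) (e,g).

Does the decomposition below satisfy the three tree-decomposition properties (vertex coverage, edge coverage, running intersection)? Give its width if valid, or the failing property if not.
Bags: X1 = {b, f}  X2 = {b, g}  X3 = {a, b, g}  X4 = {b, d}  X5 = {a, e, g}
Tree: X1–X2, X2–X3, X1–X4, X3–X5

A tree decomposition must satisfy three properties: every vertex lies in some bag; for every edge, both endpoints lie together in some bag; and for every vertex, the bags containing it form a connected subtree. Here vertex c appears in no bag, so the decomposition is invalid.

No — vertex c appears in no bag.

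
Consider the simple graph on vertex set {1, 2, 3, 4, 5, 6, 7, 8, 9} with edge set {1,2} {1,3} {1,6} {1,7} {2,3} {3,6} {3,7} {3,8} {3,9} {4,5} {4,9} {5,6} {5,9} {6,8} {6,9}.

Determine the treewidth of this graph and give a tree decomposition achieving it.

Every bag has size at most 3, so the width is 3 − 1 = 2 and tw(G) ≤ 2. Conversely, {3, 6, 8} is a clique of size 3, and the vertices of any clique must share a bag in every tree decomposition; so some bag has ≥ 3 vertices and tw(G) ≥ 2. Hence tw(G) = 2 exactly.

Treewidth 2.
One such decomposition:
Bags: B1 = {3, 6, 9}  B2 = {5, 6, 9}  B3 = {3, 6, 8}  B4 = {1, 3, 6}  B5 = {1, 3, 7}  B6 = {4, 5, 9}  B7 = {1, 2, 3}
Tree: B1–B2, B1–B3, B1–B4, B4–B5, B2–B6, B4–B7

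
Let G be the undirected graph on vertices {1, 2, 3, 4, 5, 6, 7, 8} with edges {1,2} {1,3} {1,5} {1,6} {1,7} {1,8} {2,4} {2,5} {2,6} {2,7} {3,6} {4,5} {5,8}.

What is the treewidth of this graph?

2

A width-2 tree decomposition is:
Bags: B1 = {1, 3, 6}  B2 = {1, 2, 6}  B3 = {1, 2, 5}  B4 = {1, 2, 7}  B5 = {2, 4, 5}  B6 = {1, 5, 8}
Tree: B1–B2, B2–B3, B3–B4, B3–B5, B3–B6
Each bag holds 3 vertices, so the decomposition has width 2, which upper-bounds the treewidth. Conversely, {1, 5, 8} is a clique of size 3, and the vertices of any clique must share a bag in every tree decomposition; so some bag has ≥ 3 vertices and tw(G) ≥ 2. The upper and lower bounds meet at 2, so that is the treewidth.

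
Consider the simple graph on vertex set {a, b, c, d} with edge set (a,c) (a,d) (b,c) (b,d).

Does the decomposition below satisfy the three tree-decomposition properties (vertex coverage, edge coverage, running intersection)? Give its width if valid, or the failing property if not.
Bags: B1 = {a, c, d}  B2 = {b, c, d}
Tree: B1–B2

Vertex coverage: the bags together contain {a, b, c, d}, the full vertex set. Edge coverage: each edge of G has both endpoints in at least one bag. Running intersection: for every vertex, the bags containing it form a connected subtree. All three properties hold, so this is a valid tree decomposition of width max|bag| − 1 = 2, and hence tw(G) ≤ 2.

Yes; width 2.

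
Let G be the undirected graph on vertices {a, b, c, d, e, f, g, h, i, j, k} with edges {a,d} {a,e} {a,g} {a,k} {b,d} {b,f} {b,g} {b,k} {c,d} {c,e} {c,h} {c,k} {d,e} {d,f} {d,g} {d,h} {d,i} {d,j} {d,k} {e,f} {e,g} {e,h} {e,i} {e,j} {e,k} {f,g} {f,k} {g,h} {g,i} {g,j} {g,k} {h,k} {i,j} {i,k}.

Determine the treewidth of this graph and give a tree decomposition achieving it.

Each bag holds 5 vertices, so the decomposition has width 4, which upper-bounds the treewidth. Conversely, {d, e, g, i, j} is a clique of size 5, and the vertices of any clique must share a bag in every tree decomposition; so some bag has ≥ 5 vertices and tw(G) ≥ 4. The upper and lower bounds meet at 4, so that is the treewidth.

Treewidth 4.
Bags: B1 = {d, e, g, h, k}  B2 = {d, e, g, i, k}  B3 = {c, d, e, h, k}  B4 = {d, e, f, g, k}  B5 = {b, d, f, g, k}  B6 = {a, d, e, g, k}  B7 = {d, e, g, i, j}
Tree: B1–B2, B1–B3, B1–B4, B4–B5, B4–B6, B2–B7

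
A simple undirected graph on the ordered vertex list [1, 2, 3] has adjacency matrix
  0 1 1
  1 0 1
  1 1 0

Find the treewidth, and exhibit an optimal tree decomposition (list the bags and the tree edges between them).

Treewidth 2.
One optimal decomposition is:
Bags: B1 = {1, 2, 3}
Tree: (single bag)

A single bag containing all 3 vertices is trivially a valid decomposition of width 2. For the lower bound, the 3 vertices {1, 2, 3} are pairwise adjacent, and any tree decomposition puts a clique entirely inside one bag — forcing width ≥ 2. Hence tw(G) = 2 exactly.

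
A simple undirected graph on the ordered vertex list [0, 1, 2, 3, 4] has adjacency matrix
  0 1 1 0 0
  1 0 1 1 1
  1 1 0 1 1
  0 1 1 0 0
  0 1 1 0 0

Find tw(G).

2

A width-2 tree decomposition is:
Bags: B1 = {1, 2, 3}  B2 = {0, 1, 2}  B3 = {1, 2, 4}
Tree: B1–B2, B1–B3
Every bag has size at most 3, so the width is 3 − 1 = 2 and tw(G) ≤ 2. On the other hand G contains the 3-clique {0, 1, 2}. A clique must lie in a single bag of any decomposition, so no decomposition can have width below 2. The upper and lower bounds meet at 2, so that is the treewidth.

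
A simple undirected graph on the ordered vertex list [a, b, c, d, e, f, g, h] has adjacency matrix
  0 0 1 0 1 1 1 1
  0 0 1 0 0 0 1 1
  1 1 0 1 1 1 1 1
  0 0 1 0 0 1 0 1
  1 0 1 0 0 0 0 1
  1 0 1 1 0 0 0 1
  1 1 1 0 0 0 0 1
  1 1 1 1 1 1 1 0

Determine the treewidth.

3

A width-3 tree decomposition is:
Bags: B1 = {a, c, g, h}  B2 = {a, c, f, h}  B3 = {b, c, g, h}  B4 = {a, c, e, h}  B5 = {c, d, f, h}
Tree: B1–B2, B1–B3, B2–B4, B2–B5
The largest bag has 4 vertices, giving width 3; this decomposition certifies tw(G) ≤ 3. For the lower bound, the 4 vertices {c, d, f, h} are pairwise adjacent, and any tree decomposition puts a clique entirely inside one bag — forcing width ≥ 3. Combining the bounds, tw(G) = 3.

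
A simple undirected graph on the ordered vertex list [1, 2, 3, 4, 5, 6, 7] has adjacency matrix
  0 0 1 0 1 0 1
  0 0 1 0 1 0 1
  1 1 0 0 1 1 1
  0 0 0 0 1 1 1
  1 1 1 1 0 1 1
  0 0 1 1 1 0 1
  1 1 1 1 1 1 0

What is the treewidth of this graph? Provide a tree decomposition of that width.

Each bag holds 4 vertices, so the decomposition has width 3, which upper-bounds the treewidth. Conversely, {1, 3, 5, 7} is a clique of size 4, and the vertices of any clique must share a bag in every tree decomposition; so some bag has ≥ 4 vertices and tw(G) ≥ 3. Hence tw(G) = 3 exactly.

Treewidth 3.
Bags: B1 = {1, 3, 5, 7}  B2 = {2, 3, 5, 7}  B3 = {3, 5, 6, 7}  B4 = {4, 5, 6, 7}
Tree: B1–B2, B2–B3, B3–B4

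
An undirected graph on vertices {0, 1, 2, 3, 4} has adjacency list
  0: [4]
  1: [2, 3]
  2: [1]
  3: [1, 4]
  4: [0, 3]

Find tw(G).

1

A width-1 tree decomposition is:
Bags: B1 = {1, 3}  B2 = {1, 2}  B3 = {3, 4}  B4 = {0, 4}
Tree: B1–B2, B1–B3, B3–B4
The largest bag has 2 vertices, giving width 1; this decomposition certifies tw(G) ≤ 1. G has an edge, so its treewidth is at least 1. The upper and lower bounds meet at 1, so that is the treewidth.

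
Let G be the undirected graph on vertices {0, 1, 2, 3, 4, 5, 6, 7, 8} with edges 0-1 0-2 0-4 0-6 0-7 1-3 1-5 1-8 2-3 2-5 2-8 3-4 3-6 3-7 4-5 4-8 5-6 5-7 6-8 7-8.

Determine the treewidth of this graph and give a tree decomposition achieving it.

The largest bag has 5 vertices, giving width 4; this decomposition certifies tw(G) ≤ 4. For the lower bound: the 5 vertex sets {5,7}, {0,2}, {3,4}, {8}, {6} are disjoint, each induces a connected subgraph, and every pair is joined by at least one edge of G. Contracting each set to a single vertex therefore yields K_{5} as a minor, and since treewidth is minor-monotone, tw(G) ≥ tw(K_{5}) = 4. Hence tw(G) = 4 exactly.

Treewidth 4.
One such decomposition:
Bags: B1 = {0, 3, 5, 7, 8}  B2 = {0, 2, 3, 5, 8}  B3 = {0, 3, 4, 5, 8}  B4 = {0, 3, 5, 6, 8}  B5 = {0, 1, 3, 5, 8}
Tree: B1–B2, B2–B3, B3–B4, B4–B5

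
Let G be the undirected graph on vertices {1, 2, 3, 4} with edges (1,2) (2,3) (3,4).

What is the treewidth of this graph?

A width-1 tree decomposition is:
Bags: B1 = {1, 2}  B2 = {2, 3}  B3 = {3, 4}
Tree: B1–B2, B2–B3
The largest bag has 2 vertices, giving width 1; this decomposition certifies tw(G) ≤ 1. Any graph with an edge has treewidth ≥ 1, and G has the edge 1–2. The upper and lower bounds meet at 1, so that is the treewidth.

1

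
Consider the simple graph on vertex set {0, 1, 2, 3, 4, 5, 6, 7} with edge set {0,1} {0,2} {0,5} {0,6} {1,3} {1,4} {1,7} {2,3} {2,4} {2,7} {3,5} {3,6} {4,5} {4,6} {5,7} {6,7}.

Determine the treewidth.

A width-4 tree decomposition is:
Bags: B1 = {1, 2, 3, 5, 6}  B2 = {1, 2, 5, 6, 7}  B3 = {0, 1, 2, 5, 6}  B4 = {1, 2, 4, 5, 6}
Tree: B1–B2, B2–B3, B3–B4
Every bag has size at most 5, so the width is 5 − 1 = 4 and tw(G) ≤ 4. For the lower bound: the 5 vertex sets {1,3}, {2,7}, {0,5}, {6}, {4} are disjoint, each induces a connected subgraph, and every pair is joined by at least one edge of G. Contracting each set to a single vertex therefore yields K_{5} as a minor, and since treewidth is minor-monotone, tw(G) ≥ tw(K_{5}) = 4. Hence tw(G) = 4 exactly.

4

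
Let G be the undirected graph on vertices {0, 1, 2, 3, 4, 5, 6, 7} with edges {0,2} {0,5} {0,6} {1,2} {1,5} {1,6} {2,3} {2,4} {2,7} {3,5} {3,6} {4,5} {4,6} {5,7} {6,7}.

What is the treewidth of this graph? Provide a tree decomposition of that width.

Each bag holds 4 vertices, so the decomposition has width 3, which upper-bounds the treewidth. For the lower bound: the 4 vertex sets {5,7}, {2,3}, {6}, {1} are disjoint, each induces a connected subgraph, and every pair is joined by at least one edge of G. Contracting each set to a single vertex therefore yields K_{4} as a minor, and since treewidth is minor-monotone, tw(G) ≥ tw(K_{4}) = 3. Therefore the treewidth is 3.

Treewidth 3.
One such decomposition:
Bags: B1 = {2, 5, 6, 7}  B2 = {2, 3, 5, 6}  B3 = {1, 2, 5, 6}  B4 = {0, 2, 5, 6}  B5 = {2, 4, 5, 6}
Tree: B1–B2, B2–B3, B3–B4, B4–B5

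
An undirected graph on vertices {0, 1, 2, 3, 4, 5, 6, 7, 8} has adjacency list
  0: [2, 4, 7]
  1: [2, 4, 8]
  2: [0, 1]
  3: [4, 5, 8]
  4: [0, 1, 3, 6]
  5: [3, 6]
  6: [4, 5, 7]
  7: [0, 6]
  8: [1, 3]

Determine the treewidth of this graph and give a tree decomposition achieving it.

Treewidth 3.
One optimal decomposition is:
Bags: B1 = {0, 1, 2, 8}  B2 = {0, 1, 4, 8}  B3 = {0, 3, 4, 8}  B4 = {0, 3, 4, 7}  B5 = {3, 4, 6, 7}  B6 = {3, 5, 6, 7}
Tree: B1–B2, B2–B3, B3–B4, B4–B5, B5–B6

The largest bag has 4 vertices, giving width 3; this decomposition certifies tw(G) ≤ 3. For the lower bound: the 4 vertex sets {1,2,8}, {0}, {4}, {3,5,6,7} are disjoint, each induces a connected subgraph, and every pair is joined by at least one edge of G. Contracting each set to a single vertex therefore yields K_{4} as a minor, and since treewidth is minor-monotone, tw(G) ≥ tw(K_{4}) = 3. Hence tw(G) = 3 exactly.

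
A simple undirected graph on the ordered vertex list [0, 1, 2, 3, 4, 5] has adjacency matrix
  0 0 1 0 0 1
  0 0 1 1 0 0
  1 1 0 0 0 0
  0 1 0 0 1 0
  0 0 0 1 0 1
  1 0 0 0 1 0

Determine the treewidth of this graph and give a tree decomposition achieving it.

Treewidth 2.
One such decomposition:
Bags: B1 = {1, 2, 3}  B2 = {0, 2, 3}  B3 = {0, 3, 5}  B4 = {3, 4, 5}
Tree: B1–B2, B2–B3, B3–B4

Every bag has size at most 3, so the width is 3 − 1 = 2 and tw(G) ≤ 2. For the lower bound, G contains the cycle 3–1–2–0–5–4–3, so G is not a forest; only forests have treewidth ≤ 1, hence tw(G) ≥ 2. The upper and lower bounds meet at 2, so that is the treewidth.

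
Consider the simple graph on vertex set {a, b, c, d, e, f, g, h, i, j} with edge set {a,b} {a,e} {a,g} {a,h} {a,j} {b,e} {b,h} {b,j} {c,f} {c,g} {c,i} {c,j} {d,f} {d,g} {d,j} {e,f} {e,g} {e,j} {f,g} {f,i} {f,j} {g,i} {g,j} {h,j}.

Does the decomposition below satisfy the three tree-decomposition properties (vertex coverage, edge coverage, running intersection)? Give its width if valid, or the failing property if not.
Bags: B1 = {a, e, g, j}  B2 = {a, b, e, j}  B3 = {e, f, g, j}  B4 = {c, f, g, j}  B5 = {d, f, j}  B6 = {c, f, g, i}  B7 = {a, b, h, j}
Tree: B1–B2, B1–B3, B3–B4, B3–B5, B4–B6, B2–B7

No — edge (g,d) lies in no bag.

A tree decomposition must satisfy three properties: every vertex lies in some bag; for every edge, both endpoints lie together in some bag; and for every vertex, the bags containing it form a connected subtree. Here edge (g,d) lies in no bag, so the decomposition is invalid.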